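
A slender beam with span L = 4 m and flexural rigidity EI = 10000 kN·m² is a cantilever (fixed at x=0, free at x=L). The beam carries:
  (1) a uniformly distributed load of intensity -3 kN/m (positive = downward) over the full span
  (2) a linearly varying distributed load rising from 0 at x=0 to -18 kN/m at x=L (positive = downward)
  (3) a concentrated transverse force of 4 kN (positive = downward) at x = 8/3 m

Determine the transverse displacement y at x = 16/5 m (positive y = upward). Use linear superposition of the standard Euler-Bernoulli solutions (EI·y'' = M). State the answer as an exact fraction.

Load 1 — uniform load w=-3 kN/m over full span:
  y_1 = -wx²(x²-4Lx+6L²)/(24EI) = -(-3)·(16/5)²·((16/5)²-4·4·(16/5)+6·4²)/(24·10000) = 2752/390625 m
Load 2 — triangular load w₀=-18 kN/m (0→w₀ over full span):
  y_2 = (w₀Lx³/12-w₀L²x²/6-w₀x⁵/(120L))/EI = ((-18)·4·(16/5)³/12-(-18)·4²·(16/5)²/6-(-18)·(16/5)⁵/(120·4))/10000 = 300288/9765625 m
Load 3 — point force P=4 kN at a=8/3 m (b=L-a=4/3):
  y_3 = -Pa²(3x-a)/(6EI)  [x>a] = -4·(8/3)²·(3·(16/5)-(8/3))/(6·10000) = -832/253125 m
Superposition: y = Σ y_i = 27296128/791015625 m ≈ 0.034508 m

y(16/5) = 27296128/791015625 m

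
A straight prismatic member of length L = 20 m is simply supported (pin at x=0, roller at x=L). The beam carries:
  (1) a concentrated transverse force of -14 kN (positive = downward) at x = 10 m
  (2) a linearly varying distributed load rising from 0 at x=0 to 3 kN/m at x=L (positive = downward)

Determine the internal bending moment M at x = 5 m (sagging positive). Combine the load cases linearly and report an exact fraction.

Load 1 — point force P=-14 kN at a=10 m (b=L-a=10):
  M_1 = Pbx/L  [x≤a] = (-14)·10·5/20 = -35 kN·m
Load 2 — triangular load w₀=3 kN/m (0→w₀ over full span):
  M_2 = w₀Lx/6 - w₀x³/(6L) = 3·20·5/6 - 3·5³/(6·20) = 375/8 kN·m
Superposition: M = Σ M_i = 95/8 kN·m ≈ 11.875000 kN·m

M(5) = 95/8 kN·m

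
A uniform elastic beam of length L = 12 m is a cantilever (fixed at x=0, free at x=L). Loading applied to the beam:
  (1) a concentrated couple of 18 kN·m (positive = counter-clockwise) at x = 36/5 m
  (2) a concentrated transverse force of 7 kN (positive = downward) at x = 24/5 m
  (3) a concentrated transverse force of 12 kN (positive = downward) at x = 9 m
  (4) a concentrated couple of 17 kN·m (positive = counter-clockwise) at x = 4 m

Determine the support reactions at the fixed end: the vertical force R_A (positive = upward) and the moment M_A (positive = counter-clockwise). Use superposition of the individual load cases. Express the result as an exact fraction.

Load 1 — applied couple M₀=18 kN·m at a=36/5 m (b=L-a=24/5):
  R_A = 0 kN
  M_A = -M₀ = -18 kN·m
Load 2 — point force P=7 kN at a=24/5 m (b=L-a=36/5):
  R_A = P = 7 kN
  M_A = Pa = 7·(24/5) = 168/5 kN·m
Load 3 — point force P=12 kN at a=9 m (b=L-a=3):
  R_A = P = 12 kN
  M_A = Pa = 12·9 = 108 kN·m
Load 4 — applied couple M₀=17 kN·m at a=4 m (b=L-a=8):
  R_A = 0 kN
  M_A = -M₀ = -17 kN·m
Superposition: R_A = 19 kN, M_A = 533/5 kN·m

R_A = 19 kN, M_A = 533/5 kN·m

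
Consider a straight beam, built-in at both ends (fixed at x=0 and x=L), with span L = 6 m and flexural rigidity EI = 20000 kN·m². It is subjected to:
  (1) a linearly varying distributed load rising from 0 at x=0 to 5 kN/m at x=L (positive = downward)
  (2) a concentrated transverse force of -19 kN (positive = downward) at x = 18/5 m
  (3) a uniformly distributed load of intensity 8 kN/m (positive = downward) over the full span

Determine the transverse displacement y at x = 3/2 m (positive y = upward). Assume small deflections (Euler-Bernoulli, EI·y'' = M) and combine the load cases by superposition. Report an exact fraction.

y(3/2) = -27927/51200000 m

Load 1 — triangular load w₀=5 kN/m (0→w₀ over full span):
  y_1 = -w₀x²(L-x)²(x+2L)/(120LEI) = -5·(3/2)²·(6-(3/2))²·((3/2)+2·6)/(120·6·20000) = -2187/10240000 m
Load 2 — point force P=-19 kN at a=18/5 m (b=L-a=12/5):
  y_2 = -Pb²x²(3aL-(3a+b)x)/(6L³EI)  [x≤a] = -(-19)·(12/5)²·(3/2)²·(3·(18/5)·6-(3·(18/5)+(12/5))·(3/2))/(6·6³·20000) = 171/400000 m
Load 3 — uniform load w=8 kN/m over full span:
  y_3 = -wx²(L-x)²/(24EI) = -8·(3/2)²·(6-(3/2))²/(24·20000) = -243/320000 m
Superposition: y = Σ y_i = -27927/51200000 m ≈ -0.000545 m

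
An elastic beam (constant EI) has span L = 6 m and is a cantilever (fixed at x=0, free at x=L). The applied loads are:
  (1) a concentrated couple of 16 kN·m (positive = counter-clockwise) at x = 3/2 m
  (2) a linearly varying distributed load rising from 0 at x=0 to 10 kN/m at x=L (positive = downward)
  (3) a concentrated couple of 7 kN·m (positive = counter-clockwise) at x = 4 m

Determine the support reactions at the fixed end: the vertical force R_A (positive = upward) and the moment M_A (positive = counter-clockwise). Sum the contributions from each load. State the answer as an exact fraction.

Load 1 — applied couple M₀=16 kN·m at a=3/2 m (b=L-a=9/2):
  R_A = 0 kN
  M_A = -M₀ = -16 kN·m
Load 2 — triangular load w₀=10 kN/m (0→w₀ over full span):
  R_A = w₀L/2 = 10·6/2 = 30 kN
  M_A = w₀L²/3 = 10·6²/3 = 120 kN·m
Load 3 — applied couple M₀=7 kN·m at a=4 m (b=L-a=2):
  R_A = 0 kN
  M_A = -M₀ = -7 kN·m
Superposition: R_A = 30 kN, M_A = 97 kN·m

R_A = 30 kN, M_A = 97 kN·m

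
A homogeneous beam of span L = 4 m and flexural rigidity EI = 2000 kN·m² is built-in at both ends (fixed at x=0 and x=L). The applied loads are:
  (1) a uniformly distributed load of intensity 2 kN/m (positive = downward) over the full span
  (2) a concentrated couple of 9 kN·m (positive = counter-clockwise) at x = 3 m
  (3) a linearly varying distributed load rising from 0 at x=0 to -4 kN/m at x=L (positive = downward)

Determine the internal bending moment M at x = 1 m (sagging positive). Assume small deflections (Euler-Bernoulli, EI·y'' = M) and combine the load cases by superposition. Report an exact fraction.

Load 1 — uniform load w=2 kN/m over full span:
  M_1 = wLx/2 - wL²/12 - wx²/2 = 2·4·1/2 - 2·4²/12 - 2·1²/2 = 1/3 kN·m
Load 2 — applied couple M₀=9 kN·m at a=3 m (b=L-a=1):
  M_2 = R_Ax - M_A  [x≤a] with R_A=81/32, M_A=45/16 = (81/32)·1 - (45/16) = -9/32 kN·m
Load 3 — triangular load w₀=-4 kN/m (0→w₀ over full span):
  M_3 = 3w₀Lx/20 - w₀L²/30 - w₀x³/(6L) = 3·(-4)·4·1/20 - (-4)·4²/30 - (-4)·1³/(6·4) = -1/10 kN·m
Superposition: M = Σ M_i = -23/480 kN·m ≈ -0.047917 kN·m

M(1) = -23/480 kN·m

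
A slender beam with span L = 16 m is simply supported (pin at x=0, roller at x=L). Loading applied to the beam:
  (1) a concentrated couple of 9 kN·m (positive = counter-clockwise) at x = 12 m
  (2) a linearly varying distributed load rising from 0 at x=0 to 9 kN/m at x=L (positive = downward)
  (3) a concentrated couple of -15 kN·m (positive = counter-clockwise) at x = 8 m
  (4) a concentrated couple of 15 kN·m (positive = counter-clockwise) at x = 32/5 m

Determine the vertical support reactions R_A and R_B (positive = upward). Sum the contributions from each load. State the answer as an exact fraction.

Load 1 — applied couple M₀=9 kN·m at a=12 m (b=L-a=4):
  R_A = M₀/L = 9/16 kN
  R_B = -M₀/L = -9/16 kN
Load 2 — triangular load w₀=9 kN/m (0→w₀ over full span):
  R_A = w₀L/6 = 9·16/6 = 24 kN
  R_B = w₀L/3 = 9·16/3 = 48 kN
Load 3 — applied couple M₀=-15 kN·m at a=8 m (b=L-a=8):
  R_A = M₀/L = (-15)/16 = -15/16 kN
  R_B = -M₀/L = -(-15)/16 = 15/16 kN
Load 4 — applied couple M₀=15 kN·m at a=32/5 m (b=L-a=48/5):
  R_A = M₀/L = 15/16 kN
  R_B = -M₀/L = -15/16 kN
Superposition: R_A = 393/16 kN, R_B = 759/16 kN

R_A = 393/16 kN, R_B = 759/16 kN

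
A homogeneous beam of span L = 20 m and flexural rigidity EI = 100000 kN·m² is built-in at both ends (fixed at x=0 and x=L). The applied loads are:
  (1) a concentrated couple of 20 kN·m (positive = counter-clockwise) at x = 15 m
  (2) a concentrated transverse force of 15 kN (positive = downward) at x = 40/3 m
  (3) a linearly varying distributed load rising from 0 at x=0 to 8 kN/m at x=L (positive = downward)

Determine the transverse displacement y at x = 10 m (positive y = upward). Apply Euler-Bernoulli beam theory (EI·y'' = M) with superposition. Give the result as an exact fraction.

y(10) = -487/21600 m

Load 1 — applied couple M₀=20 kN·m at a=15 m (b=L-a=5):
  y_1 = (R_Ax³/6 - M_Ax²/2)/EI  [x≤a] with R_A=9/8, M_A=25/4 = ((9/8)·10³/6 - (25/4)·10²/2)/100000 = -1/800 m
Load 2 — point force P=15 kN at a=40/3 m (b=L-a=20/3):
  y_2 = -Pb²x²(3aL-(3a+b)x)/(6L³EI)  [x≤a] = -15·(20/3)²·10²·(3·(40/3)·20-(3·(40/3)+(20/3))·10)/(6·20³·100000) = -1/216 m
Load 3 — triangular load w₀=8 kN/m (0→w₀ over full span):
  y_3 = -w₀x²(L-x)²(x+2L)/(120LEI) = -8·10²·(20-10)²·(10+2·20)/(120·20·100000) = -1/60 m
Superposition: y = Σ y_i = -487/21600 m ≈ -0.022546 m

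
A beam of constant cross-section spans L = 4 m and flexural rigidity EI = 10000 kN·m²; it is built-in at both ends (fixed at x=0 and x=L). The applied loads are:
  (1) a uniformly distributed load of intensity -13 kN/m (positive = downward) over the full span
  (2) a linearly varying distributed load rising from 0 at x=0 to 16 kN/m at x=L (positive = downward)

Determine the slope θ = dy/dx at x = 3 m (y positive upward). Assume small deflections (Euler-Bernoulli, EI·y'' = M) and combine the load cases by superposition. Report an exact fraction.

Load 1 — uniform load w=-13 kN/m over full span:
  θ_1 = -wx(L-x)(L-2x)/(12EI) = -(-13)·3·(4-3)·(4-2·3)/(12·10000) = -13/20000 rad
Load 2 — triangular load w₀=16 kN/m (0→w₀ over full span):
  θ_2 = -w₀(2x(L-x)(L-2x)(x+2L)+x²(L-x)²)/(120LEI) = -16·(2·3·(4-3)·(4-2·3)·(3+2·4)+3²·(4-3)²)/(120·4·10000) = 41/100000 rad
Superposition: θ = Σ θ_i = -3/12500 rad ≈ -0.000240 rad

θ(3) = -3/12500 rad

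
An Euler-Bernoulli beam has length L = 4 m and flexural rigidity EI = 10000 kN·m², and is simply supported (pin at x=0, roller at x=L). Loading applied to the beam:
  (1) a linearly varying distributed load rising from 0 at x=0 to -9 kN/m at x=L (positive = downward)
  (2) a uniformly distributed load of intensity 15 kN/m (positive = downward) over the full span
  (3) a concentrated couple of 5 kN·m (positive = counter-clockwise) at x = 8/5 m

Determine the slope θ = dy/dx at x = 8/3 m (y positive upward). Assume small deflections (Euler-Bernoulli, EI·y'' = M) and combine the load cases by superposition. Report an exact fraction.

Load 1 — triangular load w₀=-9 kN/m (0→w₀ over full span):
  θ_1 = -w₀(7L⁴-30L²x²+15x⁴)/(360LEI) = -(-9)·(7·4⁴-30·4²·(8/3)²+15·(8/3)⁴)/(360·4·10000) = -91/168750 rad
Load 2 — uniform load w=15 kN/m over full span:
  θ_2 = -w(L³-6Lx²+4x³)/(24EI) = -15·(4³-6·4·(8/3)²+4·(8/3)³)/(24·10000) = 13/6750 rad
Load 3 — applied couple M₀=5 kN·m at a=8/5 m (b=L-a=12/5):
  θ_3 = (M₀x²/(2L)-M₀(x-a)+C₁)/EI  [x>a] with C₁=M₀(3b²-L²)/(6L)=4/15 = (5·(8/3)²/(2·4)-5·((8/3)-(8/5))+(4/15))/10000 = -7/112500 rad
Superposition: θ = Σ θ_i = 149/112500 rad ≈ 0.001324 rad

θ(8/3) = 149/112500 rad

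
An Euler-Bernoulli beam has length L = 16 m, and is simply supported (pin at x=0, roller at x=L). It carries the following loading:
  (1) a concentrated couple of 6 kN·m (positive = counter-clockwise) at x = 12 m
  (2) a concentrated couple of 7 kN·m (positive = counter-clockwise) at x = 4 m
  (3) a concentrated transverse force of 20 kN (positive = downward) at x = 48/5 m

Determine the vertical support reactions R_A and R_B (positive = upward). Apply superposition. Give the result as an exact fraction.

Load 1 — applied couple M₀=6 kN·m at a=12 m (b=L-a=4):
  R_A = M₀/L = 6/16 = 3/8 kN
  R_B = -M₀/L = -6/16 = -3/8 kN
Load 2 — applied couple M₀=7 kN·m at a=4 m (b=L-a=12):
  R_A = M₀/L = 7/16 kN
  R_B = -M₀/L = -7/16 kN
Load 3 — point force P=20 kN at a=48/5 m (b=L-a=32/5):
  R_A = Pb/L = 20·(32/5)/16 = 8 kN
  R_B = Pa/L = 20·(48/5)/16 = 12 kN
Superposition: R_A = 141/16 kN, R_B = 179/16 kN

R_A = 141/16 kN, R_B = 179/16 kN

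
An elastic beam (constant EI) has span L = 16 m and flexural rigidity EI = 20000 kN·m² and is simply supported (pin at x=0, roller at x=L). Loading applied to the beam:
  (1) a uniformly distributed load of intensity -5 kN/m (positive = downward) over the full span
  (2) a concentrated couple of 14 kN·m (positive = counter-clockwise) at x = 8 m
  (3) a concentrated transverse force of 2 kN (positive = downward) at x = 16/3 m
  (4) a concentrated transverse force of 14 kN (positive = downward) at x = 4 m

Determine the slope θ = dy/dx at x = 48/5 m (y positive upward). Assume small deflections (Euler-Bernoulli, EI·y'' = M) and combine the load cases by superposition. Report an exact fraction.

Load 1 — uniform load w=-5 kN/m over full span:
  θ_1 = -w(L³-6Lx²+4x³)/(24EI) = -(-5)·(16³-6·16·(48/5)²+4·(48/5)³)/(24·20000) = -592/46875 rad
Load 2 — applied couple M₀=14 kN·m at a=8 m (b=L-a=8):
  θ_2 = (M₀x²/(2L)-M₀(x-a)+C₁)/EI  [x>a] with C₁=M₀(3b²-L²)/(6L)=-28/3 = (14·(48/5)²/(2·16)-14·((48/5)-8)+(-28/3))/20000 = 161/375000 rad
Load 3 — point force P=2 kN at a=16/3 m (b=L-a=32/3):
  θ_3 = -Pa(2L²-6Lx+3x²+a²)/(6LEI)  [x>a] = -2·(16/3)·(2·16²-6·16·(48/5)+3·(48/5)²+(16/3)²)/(6·16·20000) = 736/1265625 rad
Load 4 — point force P=14 kN at a=4 m (b=L-a=12):
  θ_4 = -Pa(2L²-6Lx+3x²+a²)/(6LEI)  [x>a] = -14·4·(2·16²-6·16·(48/5)+3·(48/5)²+4²)/(6·16·20000) = 427/125000 rad
Superposition: θ = Σ θ_i = -1661/202500 rad ≈ -0.008202 rad

θ(48/5) = -1661/202500 rad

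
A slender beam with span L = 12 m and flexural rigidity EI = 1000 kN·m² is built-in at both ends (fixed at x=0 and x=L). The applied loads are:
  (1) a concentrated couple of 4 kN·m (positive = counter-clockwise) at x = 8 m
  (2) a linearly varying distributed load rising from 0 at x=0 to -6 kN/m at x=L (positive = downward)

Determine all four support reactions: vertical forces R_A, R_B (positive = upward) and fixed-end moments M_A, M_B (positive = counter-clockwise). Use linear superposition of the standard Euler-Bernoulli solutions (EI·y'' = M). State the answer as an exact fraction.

Load 1 — applied couple M₀=4 kN·m at a=8 m (b=L-a=4):
  R_A = 6M₀ab/L³ = 6·4·8·4/12³ = 4/9 kN
  M_A = M₀b(2a-b)/L² = 4·4·(2·8-4)/12² = 4/3 kN·m
  R_B = -6M₀ab/L³ = -6·4·8·4/12³ = -4/9 kN
  M_B = M₀a(2b-a)/L² = 4·8·(2·4-8)/12² = 0 kN·m
Load 2 — triangular load w₀=-6 kN/m (0→w₀ over full span):
  R_A = 3w₀L/20 = 3·(-6)·12/20 = -54/5 kN
  M_A = w₀L²/30 = (-6)·12²/30 = -144/5 kN·m
  R_B = 7w₀L/20 = 7·(-6)·12/20 = -126/5 kN
  M_B = -w₀L²/20 = -(-6)·12²/20 = 216/5 kN·m
Superposition: R_A = -466/45 kN, M_A = -412/15 kN·m, R_B = -1154/45 kN, M_B = 216/5 kN·m

R_A = -466/45 kN, M_A = -412/15 kN·m, R_B = -1154/45 kN, M_B = 216/5 kN·m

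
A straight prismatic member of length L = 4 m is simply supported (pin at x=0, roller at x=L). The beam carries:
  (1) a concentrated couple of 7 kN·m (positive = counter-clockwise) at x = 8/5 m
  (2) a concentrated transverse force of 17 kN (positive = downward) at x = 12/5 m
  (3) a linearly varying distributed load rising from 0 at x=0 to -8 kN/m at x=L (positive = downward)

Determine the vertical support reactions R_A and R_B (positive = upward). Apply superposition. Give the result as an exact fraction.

Load 1 — applied couple M₀=7 kN·m at a=8/5 m (b=L-a=12/5):
  R_A = M₀/L = 7/4 kN
  R_B = -M₀/L = -7/4 kN
Load 2 — point force P=17 kN at a=12/5 m (b=L-a=8/5):
  R_A = Pb/L = 17·(8/5)/4 = 34/5 kN
  R_B = Pa/L = 17·(12/5)/4 = 51/5 kN
Load 3 — triangular load w₀=-8 kN/m (0→w₀ over full span):
  R_A = w₀L/6 = (-8)·4/6 = -16/3 kN
  R_B = w₀L/3 = (-8)·4/3 = -32/3 kN
Superposition: R_A = 193/60 kN, R_B = -133/60 kN

R_A = 193/60 kN, R_B = -133/60 kN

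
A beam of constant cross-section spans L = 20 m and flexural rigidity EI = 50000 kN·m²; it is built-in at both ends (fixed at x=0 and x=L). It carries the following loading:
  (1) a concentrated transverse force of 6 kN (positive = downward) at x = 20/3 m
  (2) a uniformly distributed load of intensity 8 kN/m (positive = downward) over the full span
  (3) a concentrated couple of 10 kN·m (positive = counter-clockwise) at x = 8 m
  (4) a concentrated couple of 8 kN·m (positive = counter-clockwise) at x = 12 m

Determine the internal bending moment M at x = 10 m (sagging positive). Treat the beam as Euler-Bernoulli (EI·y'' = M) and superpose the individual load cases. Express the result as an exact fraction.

M(10) = 696/5 kN·m

Load 1 — point force P=6 kN at a=20/3 m (b=L-a=40/3):
  M_1 = Pa²(a+3b)(L-x)/L³ - Pa²b/L²  [x>a] = 6·(20/3)²·((20/3)+3·(40/3))·(20-10)/20³ - 6·(20/3)²·(40/3)/20² = 20/3 kN·m
Load 2 — uniform load w=8 kN/m over full span:
  M_2 = wLx/2 - wL²/12 - wx²/2 = 8·20·10/2 - 8·20²/12 - 8·10²/2 = 400/3 kN·m
Load 3 — applied couple M₀=10 kN·m at a=8 m (b=L-a=12):
  M_3 = R_Ax - M_A - M₀  [x>a] with R_A=18/25, M_A=6/5 = (18/25)·10 - (6/5) - 10 = -4 kN·m
Load 4 — applied couple M₀=8 kN·m at a=12 m (b=L-a=8):
  M_4 = R_Ax - M_A  [x≤a] with R_A=72/125, M_A=64/25 = (72/125)·10 - (64/25) = 16/5 kN·m
Superposition: M = Σ M_i = 696/5 kN·m ≈ 139.200000 kN·m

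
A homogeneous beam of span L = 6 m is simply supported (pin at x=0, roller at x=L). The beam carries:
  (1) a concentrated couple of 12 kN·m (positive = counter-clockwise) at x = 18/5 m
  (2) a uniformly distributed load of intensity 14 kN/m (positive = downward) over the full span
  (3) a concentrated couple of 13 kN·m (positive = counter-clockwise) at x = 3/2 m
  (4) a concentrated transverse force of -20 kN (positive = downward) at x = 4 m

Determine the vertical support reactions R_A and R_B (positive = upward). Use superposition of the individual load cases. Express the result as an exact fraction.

Load 1 — applied couple M₀=12 kN·m at a=18/5 m (b=L-a=12/5):
  R_A = M₀/L = 12/6 = 2 kN
  R_B = -M₀/L = -12/6 = -2 kN
Load 2 — uniform load w=14 kN/m over full span:
  R_A = wL/2 = 14·6/2 = 42 kN
  R_B = wL/2 = 14·6/2 = 42 kN
Load 3 — applied couple M₀=13 kN·m at a=3/2 m (b=L-a=9/2):
  R_A = M₀/L = 13/6 kN
  R_B = -M₀/L = -13/6 kN
Load 4 — point force P=-20 kN at a=4 m (b=L-a=2):
  R_A = Pb/L = (-20)·2/6 = -20/3 kN
  R_B = Pa/L = (-20)·4/6 = -40/3 kN
Superposition: R_A = 79/2 kN, R_B = 49/2 kN

R_A = 79/2 kN, R_B = 49/2 kN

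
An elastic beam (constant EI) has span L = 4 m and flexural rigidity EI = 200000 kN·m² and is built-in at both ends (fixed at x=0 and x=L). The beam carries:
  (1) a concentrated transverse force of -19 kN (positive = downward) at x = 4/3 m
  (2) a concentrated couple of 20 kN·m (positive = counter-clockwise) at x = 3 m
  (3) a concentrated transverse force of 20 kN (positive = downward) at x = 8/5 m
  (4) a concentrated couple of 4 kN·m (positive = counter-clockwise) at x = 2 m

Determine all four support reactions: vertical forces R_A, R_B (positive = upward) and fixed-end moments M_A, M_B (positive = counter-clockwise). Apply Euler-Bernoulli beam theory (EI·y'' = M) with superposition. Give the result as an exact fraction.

R_A = 32459/5400 kN, M_A = 20279/2700 kN·m, R_B = -27059/5400 kN, M_B = -12961/2700 kN·m

Load 1 — point force P=-19 kN at a=4/3 m (b=L-a=8/3):
  R_A = Pb²(3a+b)/L³ = (-19)·(8/3)²·(3·(4/3)+(8/3))/4³ = -380/27 kN
  M_A = Pab²/L² = (-19)·(4/3)·(8/3)²/4² = -304/27 kN·m
  R_B = Pa²(a+3b)/L³ = (-19)·(4/3)²·((4/3)+3·(8/3))/4³ = -133/27 kN
  M_B = -Pa²b/L² = -(-19)·(4/3)²·(8/3)/4² = 152/27 kN·m
Load 2 — applied couple M₀=20 kN·m at a=3 m (b=L-a=1):
  R_A = 6M₀ab/L³ = 6·20·3·1/4³ = 45/8 kN
  M_A = M₀b(2a-b)/L² = 20·1·(2·3-1)/4² = 25/4 kN·m
  R_B = -6M₀ab/L³ = -6·20·3·1/4³ = -45/8 kN
  M_B = M₀a(2b-a)/L² = 20·3·(2·1-3)/4² = -15/4 kN·m
Load 3 — point force P=20 kN at a=8/5 m (b=L-a=12/5):
  R_A = Pb²(3a+b)/L³ = 20·(12/5)²·(3·(8/5)+(12/5))/4³ = 324/25 kN
  M_A = Pab²/L² = 20·(8/5)·(12/5)²/4² = 288/25 kN·m
  R_B = Pa²(a+3b)/L³ = 20·(8/5)²·((8/5)+3·(12/5))/4³ = 176/25 kN
  M_B = -Pa²b/L² = -20·(8/5)²·(12/5)/4² = -192/25 kN·m
Load 4 — applied couple M₀=4 kN·m at a=2 m (b=L-a=2):
  R_A = 6M₀ab/L³ = 6·4·2·2/4³ = 3/2 kN
  M_A = M₀b(2a-b)/L² = 4·2·(2·2-2)/4² = 1 kN·m
  R_B = -6M₀ab/L³ = -6·4·2·2/4³ = -3/2 kN
  M_B = M₀a(2b-a)/L² = 4·2·(2·2-2)/4² = 1 kN·m
Superposition: R_A = 32459/5400 kN, M_A = 20279/2700 kN·m, R_B = -27059/5400 kN, M_B = -12961/2700 kN·m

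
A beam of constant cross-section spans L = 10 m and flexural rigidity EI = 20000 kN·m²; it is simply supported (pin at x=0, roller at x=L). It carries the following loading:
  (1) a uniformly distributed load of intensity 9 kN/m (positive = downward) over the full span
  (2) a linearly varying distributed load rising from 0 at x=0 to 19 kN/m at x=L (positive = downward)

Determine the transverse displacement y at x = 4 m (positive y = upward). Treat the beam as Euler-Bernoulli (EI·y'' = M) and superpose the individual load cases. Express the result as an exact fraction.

y(4) = -10651/93750 m

Load 1 — uniform load w=9 kN/m over full span:
  y_1 = -wx(L³-2Lx²+x³)/(24EI) = -9·4·(10³-2·10·4²+4³)/(24·20000) = -279/5000 m
Load 2 — triangular load w₀=19 kN/m (0→w₀ over full span):
  y_2 = -w₀x(7L⁴-10L²x²+3x⁴)/(360LEI) = -19·4·(7·10⁴-10·10²·4²+3·4⁴)/(360·10·20000) = -21679/375000 m
Superposition: y = Σ y_i = -10651/93750 m ≈ -0.113611 m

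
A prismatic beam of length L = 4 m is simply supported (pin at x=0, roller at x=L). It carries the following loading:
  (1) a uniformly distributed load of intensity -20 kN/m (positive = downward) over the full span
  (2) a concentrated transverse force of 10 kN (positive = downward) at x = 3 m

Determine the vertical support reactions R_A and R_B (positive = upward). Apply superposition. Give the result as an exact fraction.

Load 1 — uniform load w=-20 kN/m over full span:
  R_A = wL/2 = (-20)·4/2 = -40 kN
  R_B = wL/2 = (-20)·4/2 = -40 kN
Load 2 — point force P=10 kN at a=3 m (b=L-a=1):
  R_A = Pb/L = 10·1/4 = 5/2 kN
  R_B = Pa/L = 10·3/4 = 15/2 kN
Superposition: R_A = -75/2 kN, R_B = -65/2 kN

R_A = -75/2 kN, R_B = -65/2 kN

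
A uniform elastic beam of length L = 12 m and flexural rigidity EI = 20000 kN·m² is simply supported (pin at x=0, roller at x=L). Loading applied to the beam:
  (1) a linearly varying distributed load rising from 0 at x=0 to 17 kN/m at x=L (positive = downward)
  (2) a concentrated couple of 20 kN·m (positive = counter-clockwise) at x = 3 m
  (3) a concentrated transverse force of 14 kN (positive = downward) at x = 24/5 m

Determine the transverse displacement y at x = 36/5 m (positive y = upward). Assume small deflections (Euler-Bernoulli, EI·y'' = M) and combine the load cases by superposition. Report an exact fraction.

Load 1 — triangular load w₀=17 kN/m (0→w₀ over full span):
  y_1 = -w₀x(7L⁴-10L²x²+3x⁴)/(360LEI) = -17·(36/5)·(7·12⁴-10·12²·(36/5)²+3·(36/5)⁴)/(360·12·20000) = -1086912/9765625 m
Load 2 — applied couple M₀=20 kN·m at a=3 m (b=L-a=9):
  y_2 = (M₀x³/(6L)-M₀(x-a)²/2+C₁x)/EI  [x>a] with C₁=M₀(3b²-L²)/(6L)=55/2 = (20·(36/5)³/(6·12)-20·((36/5)-3)²/2+(55/2)·(36/5))/20000 = 783/125000 m
Load 3 — point force P=14 kN at a=24/5 m (b=L-a=36/5):
  y_3 = -Pa(L-x)(2Lx-a²-x²)/(6LEI)  [x>a] = -14·(24/5)·(12-(36/5))·(2·12·(36/5)-(24/5)²-(36/5)²)/(6·12·20000) = -8568/390625 m
Superposition: y = Σ y_i = -9919521/78125000 m ≈ -0.126970 m

y(36/5) = -9919521/78125000 m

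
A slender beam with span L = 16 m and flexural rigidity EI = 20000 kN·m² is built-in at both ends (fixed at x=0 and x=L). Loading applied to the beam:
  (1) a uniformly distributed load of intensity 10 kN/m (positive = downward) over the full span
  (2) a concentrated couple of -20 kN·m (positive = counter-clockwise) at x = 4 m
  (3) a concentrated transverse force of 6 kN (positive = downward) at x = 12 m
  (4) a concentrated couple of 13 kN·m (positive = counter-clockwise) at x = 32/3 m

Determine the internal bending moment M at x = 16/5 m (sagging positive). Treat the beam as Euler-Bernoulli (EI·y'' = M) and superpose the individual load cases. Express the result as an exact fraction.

M(16/5) = -383/20 kN·m

Load 1 — uniform load w=10 kN/m over full span:
  M_1 = wLx/2 - wL²/12 - wx²/2 = 10·16·(16/5)/2 - 10·16²/12 - 10·(16/5)²/2 = -128/15 kN·m
Load 2 — applied couple M₀=-20 kN·m at a=4 m (b=L-a=12):
  M_2 = R_Ax - M_A  [x≤a] with R_A=-45/32, M_A=15/4 = (-45/32)·(16/5) - (15/4) = -33/4 kN·m
Load 3 — point force P=6 kN at a=12 m (b=L-a=4):
  M_3 = Pb²(3a+b)x/L³ - Pab²/L²  [x≤a] = 6·4²·(3·12+4)·(16/5)/16³ - 6·12·4²/16² = -3/2 kN·m
Load 4 — applied couple M₀=13 kN·m at a=32/3 m (b=L-a=16/3):
  M_4 = R_Ax - M_A  [x≤a] with R_A=13/12, M_A=13/3 = (13/12)·(16/5) - (13/3) = -13/15 kN·m
Superposition: M = Σ M_i = -383/20 kN·m ≈ -19.150000 kN·m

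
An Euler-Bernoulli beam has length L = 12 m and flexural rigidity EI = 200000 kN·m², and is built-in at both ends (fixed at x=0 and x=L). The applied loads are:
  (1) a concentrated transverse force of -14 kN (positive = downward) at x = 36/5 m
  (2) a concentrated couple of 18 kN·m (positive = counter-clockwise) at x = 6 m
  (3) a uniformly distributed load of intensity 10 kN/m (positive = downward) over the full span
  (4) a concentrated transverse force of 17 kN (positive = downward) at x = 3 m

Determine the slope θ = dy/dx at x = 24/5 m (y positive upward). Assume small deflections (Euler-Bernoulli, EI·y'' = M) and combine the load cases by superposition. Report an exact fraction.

Load 1 — point force P=-14 kN at a=36/5 m (b=L-a=24/5):
  θ_1 = -Pb²x(2aL-(3a+b)x)/(2L³EI)  [x≤a] = -(-14)·(24/5)²·(24/5)·(2·(36/5)·12-(3·(36/5)+(24/5))·(24/5))/(2·12³·200000) = 1008/9765625 rad
Load 2 — applied couple M₀=18 kN·m at a=6 m (b=L-a=6):
  θ_2 = (R_Ax²/2 - M_Ax)/EI  [x≤a] with R_A=9/4, M_A=9/2 = ((9/4)·(24/5)²/2 - (9/2)·(24/5))/200000 = 27/1250000 rad
Load 3 — uniform load w=10 kN/m over full span:
  θ_3 = -wx(L-x)(L-2x)/(12EI) = -10·(24/5)·(12-(24/5))·(12-2·(24/5))/(12·200000) = -27/78125 rad
Load 4 — point force P=17 kN at a=3 m (b=L-a=9):
  θ_4 = Pa²(L-x)(2bL-(3b+a)(L-x))/(2L³EI)  [x>a] = 17·3²·(12-(24/5))·(2·9·12-(3·9+3)·(12-(24/5)))/(2·12³·200000) = 0 rad
Superposition: θ = Σ θ_i = -34497/156250000 rad ≈ -0.000221 rad

θ(24/5) = -34497/156250000 rad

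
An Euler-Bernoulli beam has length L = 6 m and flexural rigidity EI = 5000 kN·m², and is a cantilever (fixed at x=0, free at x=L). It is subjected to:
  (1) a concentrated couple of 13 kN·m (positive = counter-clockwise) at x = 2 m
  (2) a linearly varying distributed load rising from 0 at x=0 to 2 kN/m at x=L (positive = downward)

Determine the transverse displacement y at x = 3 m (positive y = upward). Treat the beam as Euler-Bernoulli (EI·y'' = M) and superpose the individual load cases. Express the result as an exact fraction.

Load 1 — applied couple M₀=13 kN·m at a=2 m (b=L-a=4):
  y_1 = M₀a(2x-a)/(2EI)  [x>a] = 13·2·(2·3-2)/(2·5000) = 13/1250 m
Load 2 — triangular load w₀=2 kN/m (0→w₀ over full span):
  y_2 = (w₀Lx³/12-w₀L²x²/6-w₀x⁵/(120L))/EI = (2·6·3³/12-2·6²·3²/6-2·3⁵/(120·6))/5000 = -3267/200000 m
Superposition: y = Σ y_i = -1187/200000 m ≈ -0.005935 m

y(3) = -1187/200000 m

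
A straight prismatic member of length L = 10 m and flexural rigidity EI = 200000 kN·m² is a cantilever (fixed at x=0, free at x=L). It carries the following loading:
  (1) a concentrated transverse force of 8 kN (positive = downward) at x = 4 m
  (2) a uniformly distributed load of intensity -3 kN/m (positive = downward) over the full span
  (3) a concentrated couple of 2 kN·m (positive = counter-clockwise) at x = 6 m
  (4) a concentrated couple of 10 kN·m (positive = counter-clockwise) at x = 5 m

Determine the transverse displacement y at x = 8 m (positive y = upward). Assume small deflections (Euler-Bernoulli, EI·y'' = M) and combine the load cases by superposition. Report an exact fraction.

y(8) = 7981/600000 m

Load 1 — point force P=8 kN at a=4 m (b=L-a=6):
  y_1 = -Pa²(3x-a)/(6EI)  [x>a] = -8·4²·(3·8-4)/(6·200000) = -4/1875 m
Load 2 — uniform load w=-3 kN/m over full span:
  y_2 = -wx²(x²-4Lx+6L²)/(24EI) = -(-3)·8²·(8²-4·10·8+6·10²)/(24·200000) = 43/3125 m
Load 3 — applied couple M₀=2 kN·m at a=6 m (b=L-a=4):
  y_3 = M₀a(2x-a)/(2EI)  [x>a] = 2·6·(2·8-6)/(2·200000) = 3/10000 m
Load 4 — applied couple M₀=10 kN·m at a=5 m (b=L-a=5):
  y_4 = M₀a(2x-a)/(2EI)  [x>a] = 10·5·(2·8-5)/(2·200000) = 11/8000 m
Superposition: y = Σ y_i = 7981/600000 m ≈ 0.013302 m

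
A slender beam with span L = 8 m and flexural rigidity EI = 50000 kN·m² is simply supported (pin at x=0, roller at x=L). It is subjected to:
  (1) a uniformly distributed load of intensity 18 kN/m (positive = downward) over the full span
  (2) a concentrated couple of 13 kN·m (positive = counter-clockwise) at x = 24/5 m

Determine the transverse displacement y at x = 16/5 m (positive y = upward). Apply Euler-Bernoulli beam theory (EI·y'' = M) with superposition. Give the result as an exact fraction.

Load 1 — uniform load w=18 kN/m over full span:
  y_1 = -wx(L³-2Lx²+x³)/(24EI) = -18·(16/5)·(8³-2·8·(16/5)²+(16/5)³)/(24·50000) = -35712/1953125 m
Load 2 — applied couple M₀=13 kN·m at a=24/5 m (b=L-a=16/5):
  y_2 = (M₀x³/(6L)+C₁x)/EI  [x≤a] with C₁=M₀(3b²-L²)/(6L)=-676/75 = (13·(16/5)³/(6·8)+(-676/75)·(16/5))/50000 = -156/390625 m
Superposition: y = Σ y_i = -36492/1953125 m ≈ -0.018684 m

y(16/5) = -36492/1953125 m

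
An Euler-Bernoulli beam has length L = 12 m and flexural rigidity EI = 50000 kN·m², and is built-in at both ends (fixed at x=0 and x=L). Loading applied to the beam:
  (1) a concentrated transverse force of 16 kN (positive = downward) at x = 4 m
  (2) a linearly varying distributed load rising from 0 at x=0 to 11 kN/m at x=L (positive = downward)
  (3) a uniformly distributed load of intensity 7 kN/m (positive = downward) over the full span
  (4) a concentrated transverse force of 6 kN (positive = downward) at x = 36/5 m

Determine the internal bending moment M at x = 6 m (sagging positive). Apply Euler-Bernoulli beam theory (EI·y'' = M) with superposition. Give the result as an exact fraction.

M(6) = 6857/75 kN·m

Load 1 — point force P=16 kN at a=4 m (b=L-a=8):
  M_1 = Pa²(a+3b)(L-x)/L³ - Pa²b/L²  [x>a] = 16·4²·(4+3·8)·(12-6)/12³ - 16·4²·8/12² = 32/3 kN·m
Load 2 — triangular load w₀=11 kN/m (0→w₀ over full span):
  M_2 = 3w₀Lx/20 - w₀L²/30 - w₀x³/(6L) = 3·11·12·6/20 - 11·12²/30 - 11·6³/(6·12) = 33 kN·m
Load 3 — uniform load w=7 kN/m over full span:
  M_3 = wLx/2 - wL²/12 - wx²/2 = 7·12·6/2 - 7·12²/12 - 7·6²/2 = 42 kN·m
Load 4 — point force P=6 kN at a=36/5 m (b=L-a=24/5):
  M_4 = Pb²(3a+b)x/L³ - Pab²/L²  [x≤a] = 6·(24/5)²·(3·(36/5)+(24/5))·6/12³ - 6·(36/5)·(24/5)²/12² = 144/25 kN·m
Superposition: M = Σ M_i = 6857/75 kN·m ≈ 91.426667 kN·m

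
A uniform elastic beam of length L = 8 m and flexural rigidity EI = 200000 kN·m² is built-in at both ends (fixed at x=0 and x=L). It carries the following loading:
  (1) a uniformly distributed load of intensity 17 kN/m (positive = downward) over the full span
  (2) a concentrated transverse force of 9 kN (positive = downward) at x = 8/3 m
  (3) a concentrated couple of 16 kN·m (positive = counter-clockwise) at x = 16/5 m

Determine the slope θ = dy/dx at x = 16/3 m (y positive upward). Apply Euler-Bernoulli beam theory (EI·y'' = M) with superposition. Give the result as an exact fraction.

Load 1 — uniform load w=17 kN/m over full span:
  θ_1 = -wx(L-x)(L-2x)/(12EI) = -17·(16/3)·(8-(16/3))·(8-2·(16/3))/(12·200000) = 68/253125 rad
Load 2 — point force P=9 kN at a=8/3 m (b=L-a=16/3):
  θ_2 = Pa²(L-x)(2bL-(3b+a)(L-x))/(2L³EI)  [x>a] = 9·(8/3)²·(8-(16/3))·(2·(16/3)·8-(3·(16/3)+(8/3))·(8-(16/3)))/(2·8³·200000) = 1/33750 rad
Load 3 — applied couple M₀=16 kN·m at a=16/5 m (b=L-a=24/5):
  θ_3 = (R_Ax²/2 - M_Ax - M₀(x-a))/EI  [x>a] with R_A=72/25, M_A=48/25 = ((72/25)·(16/3)²/2 - (48/25)·(16/3) - 16·((16/3)-(16/5)))/200000 = -4/234375 rad
Superposition: θ = Σ θ_i = 3559/12656250 rad ≈ 0.000281 rad

θ(16/3) = 3559/12656250 rad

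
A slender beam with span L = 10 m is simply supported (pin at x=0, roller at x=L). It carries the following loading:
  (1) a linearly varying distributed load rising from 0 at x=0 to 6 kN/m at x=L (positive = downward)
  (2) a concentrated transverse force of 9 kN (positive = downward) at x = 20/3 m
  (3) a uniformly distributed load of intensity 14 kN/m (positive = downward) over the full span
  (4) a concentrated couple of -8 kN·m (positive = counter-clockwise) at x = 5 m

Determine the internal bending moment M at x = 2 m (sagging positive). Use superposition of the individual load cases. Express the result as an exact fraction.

M(2) = 678/5 kN·m

Load 1 — triangular load w₀=6 kN/m (0→w₀ over full span):
  M_1 = w₀Lx/6 - w₀x³/(6L) = 6·10·2/6 - 6·2³/(6·10) = 96/5 kN·m
Load 2 — point force P=9 kN at a=20/3 m (b=L-a=10/3):
  M_2 = Pbx/L  [x≤a] = 9·(10/3)·2/10 = 6 kN·m
Load 3 — uniform load w=14 kN/m over full span:
  M_3 = wx(L-x)/2 = 14·2·(10-2)/2 = 112 kN·m
Load 4 — applied couple M₀=-8 kN·m at a=5 m (b=L-a=5):
  M_4 = M₀x/L  [x≤a] = (-8)·2/10 = -8/5 kN·m
Superposition: M = Σ M_i = 678/5 kN·m ≈ 135.600000 kN·m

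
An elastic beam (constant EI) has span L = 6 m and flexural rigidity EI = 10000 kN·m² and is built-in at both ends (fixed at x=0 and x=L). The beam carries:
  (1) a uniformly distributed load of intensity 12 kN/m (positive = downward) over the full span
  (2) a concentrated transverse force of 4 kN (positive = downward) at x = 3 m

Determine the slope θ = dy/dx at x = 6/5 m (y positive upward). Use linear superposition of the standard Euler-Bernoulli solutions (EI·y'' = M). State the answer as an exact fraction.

Load 1 — uniform load w=12 kN/m over full span:
  θ_1 = -wx(L-x)(L-2x)/(12EI) = -12·(6/5)·(6-(6/5))·(6-2·(6/5))/(12·10000) = -162/78125 rad
Load 2 — point force P=4 kN at a=3 m (b=L-a=3):
  θ_2 = -Pb²x(2aL-(3a+b)x)/(2L³EI)  [x≤a] = -4·3²·(6/5)·(2·3·6-(3·3+3)·(6/5))/(2·6³·10000) = -27/125000 rad
Superposition: θ = Σ θ_i = -1431/625000 rad ≈ -0.002290 rad

θ(6/5) = -1431/625000 rad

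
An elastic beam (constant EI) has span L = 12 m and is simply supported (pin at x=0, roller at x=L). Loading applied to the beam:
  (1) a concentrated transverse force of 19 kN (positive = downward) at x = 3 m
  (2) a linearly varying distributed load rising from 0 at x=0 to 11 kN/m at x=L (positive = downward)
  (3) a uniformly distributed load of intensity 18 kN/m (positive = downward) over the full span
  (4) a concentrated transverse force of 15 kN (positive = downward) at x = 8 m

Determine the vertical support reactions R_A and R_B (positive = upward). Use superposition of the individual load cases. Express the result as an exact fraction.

R_A = 597/4 kN, R_B = 667/4 kN

Load 1 — point force P=19 kN at a=3 m (b=L-a=9):
  R_A = Pb/L = 19·9/12 = 57/4 kN
  R_B = Pa/L = 19·3/12 = 19/4 kN
Load 2 — triangular load w₀=11 kN/m (0→w₀ over full span):
  R_A = w₀L/6 = 11·12/6 = 22 kN
  R_B = w₀L/3 = 11·12/3 = 44 kN
Load 3 — uniform load w=18 kN/m over full span:
  R_A = wL/2 = 18·12/2 = 108 kN
  R_B = wL/2 = 18·12/2 = 108 kN
Load 4 — point force P=15 kN at a=8 m (b=L-a=4):
  R_A = Pb/L = 15·4/12 = 5 kN
  R_B = Pa/L = 15·8/12 = 10 kN
Superposition: R_A = 597/4 kN, R_B = 667/4 kN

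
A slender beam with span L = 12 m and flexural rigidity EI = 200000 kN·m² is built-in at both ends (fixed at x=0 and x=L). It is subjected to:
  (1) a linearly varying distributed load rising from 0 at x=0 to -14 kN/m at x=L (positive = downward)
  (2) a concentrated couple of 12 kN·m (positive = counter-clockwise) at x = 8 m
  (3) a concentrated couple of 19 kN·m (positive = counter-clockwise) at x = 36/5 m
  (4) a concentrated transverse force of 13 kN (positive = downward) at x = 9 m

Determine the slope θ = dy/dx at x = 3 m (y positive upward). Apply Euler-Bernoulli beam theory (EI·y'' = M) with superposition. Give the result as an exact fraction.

Load 1 — triangular load w₀=-14 kN/m (0→w₀ over full span):
  θ_1 = -w₀(2x(L-x)(L-2x)(x+2L)+x²(L-x)²)/(120LEI) = -(-14)·(2·3·(12-3)·(12-2·3)·(3+2·12)+3²·(12-3)²)/(120·12·200000) = 7371/16000000 rad
Load 2 — applied couple M₀=12 kN·m at a=8 m (b=L-a=4):
  θ_2 = (R_Ax²/2 - M_Ax)/EI  [x≤a] with R_A=4/3, M_A=4 = ((4/3)·3²/2 - 4·3)/200000 = -3/100000 rad
Load 3 — applied couple M₀=19 kN·m at a=36/5 m (b=L-a=24/5):
  θ_3 = (R_Ax²/2 - M_Ax)/EI  [x≤a] with R_A=57/25, M_A=152/25 = ((57/25)·3²/2 - (152/25)·3)/200000 = -399/10000000 rad
Load 4 — point force P=13 kN at a=9 m (b=L-a=3):
  θ_4 = -Pb²x(2aL-(3a+b)x)/(2L³EI)  [x≤a] = -13·3²·3·(2·9·12-(3·9+3)·3)/(2·12³·200000) = -819/12800000 rad
Superposition: θ = Σ θ_i = 104577/320000000 rad ≈ 0.000327 rad

θ(3) = 104577/320000000 rad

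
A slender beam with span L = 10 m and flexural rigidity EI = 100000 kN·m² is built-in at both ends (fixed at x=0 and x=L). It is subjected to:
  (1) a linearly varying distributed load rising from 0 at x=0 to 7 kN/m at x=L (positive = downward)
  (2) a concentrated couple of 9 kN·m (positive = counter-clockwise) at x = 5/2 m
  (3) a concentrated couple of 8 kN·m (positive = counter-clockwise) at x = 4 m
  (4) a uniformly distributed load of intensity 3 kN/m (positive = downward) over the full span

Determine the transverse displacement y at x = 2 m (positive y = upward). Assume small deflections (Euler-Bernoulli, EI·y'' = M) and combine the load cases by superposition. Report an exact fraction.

y(2) = -181537/300000000 m

Load 1 — triangular load w₀=7 kN/m (0→w₀ over full span):
  y_1 = -w₀x²(L-x)²(x+2L)/(120LEI) = -7·2²·(10-2)²·(2+2·10)/(120·10·100000) = -77/234375 m
Load 2 — applied couple M₀=9 kN·m at a=5/2 m (b=L-a=15/2):
  y_2 = (R_Ax³/6 - M_Ax²/2)/EI  [x≤a] with R_A=81/80, M_A=-27/16 = ((81/80)·2³/6 - (-27/16)·2²/2)/100000 = 189/4000000 m
Load 3 — applied couple M₀=8 kN·m at a=4 m (b=L-a=6):
  y_3 = (R_Ax³/6 - M_Ax²/2)/EI  [x≤a] with R_A=144/125, M_A=24/25 = ((144/125)·2³/6 - (24/25)·2²/2)/100000 = -3/781250 m
Load 4 — uniform load w=3 kN/m over full span:
  y_4 = -wx²(L-x)²/(24EI) = -3·2²·(10-2)²/(24·100000) = -1/3125 m
Superposition: y = Σ y_i = -181537/300000000 m ≈ -0.000605 m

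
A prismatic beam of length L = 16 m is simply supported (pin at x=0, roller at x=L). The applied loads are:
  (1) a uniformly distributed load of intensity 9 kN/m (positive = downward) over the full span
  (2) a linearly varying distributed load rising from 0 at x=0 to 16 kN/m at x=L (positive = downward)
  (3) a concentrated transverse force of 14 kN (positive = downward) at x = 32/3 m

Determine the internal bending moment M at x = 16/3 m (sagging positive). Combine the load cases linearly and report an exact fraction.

Load 1 — uniform load w=9 kN/m over full span:
  M_1 = wx(L-x)/2 = 9·(16/3)·(16-(16/3))/2 = 256 kN·m
Load 2 — triangular load w₀=16 kN/m (0→w₀ over full span):
  M_2 = w₀Lx/6 - w₀x³/(6L) = 16·16·(16/3)/6 - 16·(16/3)³/(6·16) = 16384/81 kN·m
Load 3 — point force P=14 kN at a=32/3 m (b=L-a=16/3):
  M_3 = Pbx/L  [x≤a] = 14·(16/3)·(16/3)/16 = 224/9 kN·m
Superposition: M = Σ M_i = 39136/81 kN·m ≈ 483.160494 kN·m

M(16/3) = 39136/81 kN·m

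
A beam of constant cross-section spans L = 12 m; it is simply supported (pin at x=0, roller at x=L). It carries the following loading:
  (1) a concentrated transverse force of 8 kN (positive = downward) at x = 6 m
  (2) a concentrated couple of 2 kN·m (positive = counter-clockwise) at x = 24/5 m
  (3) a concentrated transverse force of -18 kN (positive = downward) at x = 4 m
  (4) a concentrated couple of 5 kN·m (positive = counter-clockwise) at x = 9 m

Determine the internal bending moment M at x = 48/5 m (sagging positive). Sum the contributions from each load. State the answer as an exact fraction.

Load 1 — point force P=8 kN at a=6 m (b=L-a=6):
  M_1 = Pa(L-x)/L  [x>a] = 8·6·(12-(48/5))/12 = 48/5 kN·m
Load 2 — applied couple M₀=2 kN·m at a=24/5 m (b=L-a=36/5):
  M_2 = M₀x/L - M₀  [x>a] = 2·(48/5)/12 - 2 = -2/5 kN·m
Load 3 — point force P=-18 kN at a=4 m (b=L-a=8):
  M_3 = Pa(L-x)/L  [x>a] = (-18)·4·(12-(48/5))/12 = -72/5 kN·m
Load 4 — applied couple M₀=5 kN·m at a=9 m (b=L-a=3):
  M_4 = M₀x/L - M₀  [x>a] = 5·(48/5)/12 - 5 = -1 kN·m
Superposition: M = Σ M_i = -31/5 kN·m ≈ -6.200000 kN·m

M(48/5) = -31/5 kN·m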